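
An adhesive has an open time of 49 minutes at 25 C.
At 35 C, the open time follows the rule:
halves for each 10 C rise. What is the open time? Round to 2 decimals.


Factor = 2^((35-25)/10) = 2.0000
Open time = 49 / 2.0000 = 24.50 min

24.50


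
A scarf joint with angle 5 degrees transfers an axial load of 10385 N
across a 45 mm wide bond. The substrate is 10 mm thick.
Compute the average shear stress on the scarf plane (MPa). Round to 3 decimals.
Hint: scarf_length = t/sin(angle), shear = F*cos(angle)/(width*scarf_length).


scarf_length = 10 / sin(5 deg) = 114.7371 mm
cos(5 deg) = 0.996195
shear stress = 10385 * 0.996195 / (45 * 114.7371)
= 2.004 MPa

2.004


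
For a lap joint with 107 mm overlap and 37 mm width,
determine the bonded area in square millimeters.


Area = 107 * 37 = 3959 mm^2

3959


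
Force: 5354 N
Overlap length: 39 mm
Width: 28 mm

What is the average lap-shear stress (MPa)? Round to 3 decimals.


Average shear stress = F / (overlap * width)
= 5354 / (39 * 28)
= 4.903 MPa

4.903


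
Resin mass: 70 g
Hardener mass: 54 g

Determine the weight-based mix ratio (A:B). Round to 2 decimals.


Ratio = 70 / 54 = 1.30

1.30


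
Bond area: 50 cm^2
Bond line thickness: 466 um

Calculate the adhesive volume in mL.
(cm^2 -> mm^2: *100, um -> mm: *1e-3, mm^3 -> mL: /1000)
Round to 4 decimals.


V = 50*100 * 466*1e-3 / 1000
= 2.3300 mL

2.3300


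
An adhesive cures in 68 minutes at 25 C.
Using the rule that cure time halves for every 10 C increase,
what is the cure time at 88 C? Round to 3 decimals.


Factor = 2^((88 - 25) / 10) = 78.7932
Cure time = 68 / 78.7932
= 0.863 minutes

0.863


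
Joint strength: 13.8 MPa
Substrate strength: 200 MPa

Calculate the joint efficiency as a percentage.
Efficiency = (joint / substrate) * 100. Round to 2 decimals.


Efficiency = (13.8 / 200) * 100 = 6.90%

6.90


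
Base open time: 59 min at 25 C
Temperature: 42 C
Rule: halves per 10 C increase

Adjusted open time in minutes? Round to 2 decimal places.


Acceleration = 2^((42-25)/10) = 3.2490
Open time = 59 / 3.2490 = 18.16 min

18.16


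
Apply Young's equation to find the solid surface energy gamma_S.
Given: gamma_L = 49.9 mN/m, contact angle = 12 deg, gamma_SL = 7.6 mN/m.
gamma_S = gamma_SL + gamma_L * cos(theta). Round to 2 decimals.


theta_rad = 12 * pi/180 = 0.209440
gamma_S = 7.6 + 49.9 * cos(0.209440)
= 56.41 mN/m

56.41


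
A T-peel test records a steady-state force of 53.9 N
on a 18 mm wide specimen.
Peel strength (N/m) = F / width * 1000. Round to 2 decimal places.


Peel strength = 53.9 / 18 * 1000
= 2994.44 N/m

2994.44


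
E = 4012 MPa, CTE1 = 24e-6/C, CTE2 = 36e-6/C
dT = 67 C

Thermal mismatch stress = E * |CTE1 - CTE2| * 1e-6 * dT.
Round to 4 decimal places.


= 4012 * 12e-6 * 67
= 3.2256 MPa

3.2256


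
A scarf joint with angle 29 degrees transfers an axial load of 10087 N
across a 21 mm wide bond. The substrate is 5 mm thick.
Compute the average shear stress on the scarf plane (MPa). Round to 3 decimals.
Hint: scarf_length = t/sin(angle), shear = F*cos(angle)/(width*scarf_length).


scarf_length = 5 / sin(29 deg) = 10.3133 mm
cos(29 deg) = 0.874620
shear stress = 10087 * 0.874620 / (21 * 10.3133)
= 40.735 MPa

40.735


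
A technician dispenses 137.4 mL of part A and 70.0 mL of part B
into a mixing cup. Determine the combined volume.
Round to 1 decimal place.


Combined volume = 137.4 + 70.0
= 207.4 mL

207.4


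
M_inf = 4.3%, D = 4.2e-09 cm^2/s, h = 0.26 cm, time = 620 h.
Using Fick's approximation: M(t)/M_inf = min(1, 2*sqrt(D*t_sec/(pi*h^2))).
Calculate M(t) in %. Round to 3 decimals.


t = 2232000 s
ratio = min(1, 2*sqrt(4.2e-09*2232000/(pi*0.0676)))
= 0.420197
M(t) = 4.3 * 0.420197 = 1.807%

1.807


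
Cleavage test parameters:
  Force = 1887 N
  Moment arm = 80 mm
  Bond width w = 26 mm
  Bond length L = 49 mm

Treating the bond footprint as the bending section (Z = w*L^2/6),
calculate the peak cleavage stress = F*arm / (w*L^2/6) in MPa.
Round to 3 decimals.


M = 1887 * 80 = 150960 N*mm
Z = 26 * 49^2 / 6 = 62426 / 6 mm^3
sigma = M / Z = 6 * 150960 / 62426 = 905760 / 62426
= 14.509 MPa

14.509


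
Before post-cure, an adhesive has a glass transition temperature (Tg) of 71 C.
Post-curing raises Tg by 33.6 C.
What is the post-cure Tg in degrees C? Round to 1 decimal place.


Tg_post = Tg_base + delta_Tg
= 71 + 33.6
= 104.6 C

104.6


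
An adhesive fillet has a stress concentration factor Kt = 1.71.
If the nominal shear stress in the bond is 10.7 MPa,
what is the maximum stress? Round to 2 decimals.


Max stress = 10.7 * 1.71 = 18.30 MPa

18.30


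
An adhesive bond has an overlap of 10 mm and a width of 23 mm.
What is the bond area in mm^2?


Bond area = overlap * width
= 10 * 23
= 230 mm^2

230


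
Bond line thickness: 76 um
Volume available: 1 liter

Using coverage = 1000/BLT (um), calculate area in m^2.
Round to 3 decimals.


1 L = 1e6 mm^3, thickness = 76 um = 0.076 mm
Area = 1e6 / 0.076 mm^2 = (1e6 / 0.076) / 1e6 m^2 = 1000 / 76 m^2
= 13.158 m^2

13.158


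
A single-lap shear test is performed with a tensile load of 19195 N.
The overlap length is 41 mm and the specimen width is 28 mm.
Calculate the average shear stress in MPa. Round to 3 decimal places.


Shear stress = F / (overlap * width)
= 19195 / (41 * 28)
= 19195 / 1148
= 16.720 MPa

16.720


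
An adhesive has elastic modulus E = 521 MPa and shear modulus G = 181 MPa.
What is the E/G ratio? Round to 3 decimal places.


E/G = 521 / 181 = 2.878

2.878


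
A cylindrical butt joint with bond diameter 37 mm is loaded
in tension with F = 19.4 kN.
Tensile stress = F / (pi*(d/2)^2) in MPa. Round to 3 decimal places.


Area = pi * (37/2)^2 = 1075.2101 mm^2
Stress = 19.4*1000 / 1075.2101
= 18.043 MPa

18.043


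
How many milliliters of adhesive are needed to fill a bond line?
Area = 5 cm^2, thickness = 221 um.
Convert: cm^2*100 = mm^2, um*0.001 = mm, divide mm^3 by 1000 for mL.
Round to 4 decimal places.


= (5 * 100) * (221 * 0.001) / 1000
= 0.1105 mL

0.1105


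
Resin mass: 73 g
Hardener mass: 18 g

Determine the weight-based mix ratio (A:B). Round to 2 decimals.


Ratio = 73 / 18 = 4.06

4.06


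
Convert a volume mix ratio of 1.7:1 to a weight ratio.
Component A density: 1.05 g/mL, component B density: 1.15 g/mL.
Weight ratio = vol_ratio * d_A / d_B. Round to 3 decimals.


= 1.7 * 1.05 / 1.15 = 1.552

1.552


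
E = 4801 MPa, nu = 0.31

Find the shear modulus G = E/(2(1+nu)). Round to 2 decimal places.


G = 4801 / (2 * 1.31)
= 1832.44 MPa

1832.44


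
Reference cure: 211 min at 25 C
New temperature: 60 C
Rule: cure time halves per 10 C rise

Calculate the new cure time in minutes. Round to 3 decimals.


factor = 2^((60-25)/10) = 11.3137
t_new = 211 / 11.3137 = 18.650 min

18.650


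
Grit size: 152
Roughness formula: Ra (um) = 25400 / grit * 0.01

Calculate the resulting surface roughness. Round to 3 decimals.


Ra = 25400 / 152 * 0.01
= 1.671 um

1.671


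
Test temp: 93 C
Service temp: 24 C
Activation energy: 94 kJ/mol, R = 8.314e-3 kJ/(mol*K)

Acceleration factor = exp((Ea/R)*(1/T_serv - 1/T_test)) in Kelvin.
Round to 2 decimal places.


AF = exp((94/0.008314)*(1/297.15 - 1/366.15))
= 1300.12

1300.12


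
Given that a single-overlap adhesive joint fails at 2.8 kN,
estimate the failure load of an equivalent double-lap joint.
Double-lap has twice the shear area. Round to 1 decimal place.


Double-lap factor = 2
Expected load = 2.8 * 2 = 5.6 kN

5.6


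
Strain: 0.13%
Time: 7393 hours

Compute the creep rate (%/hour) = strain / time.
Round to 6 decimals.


Creep rate = 0.13 / 7393
= 0.000018 %/h

0.000018


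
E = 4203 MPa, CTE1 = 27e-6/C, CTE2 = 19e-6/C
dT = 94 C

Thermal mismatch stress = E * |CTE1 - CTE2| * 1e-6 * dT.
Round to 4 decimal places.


= 4203 * 8e-6 * 94
= 3.1607 MPa

3.1607


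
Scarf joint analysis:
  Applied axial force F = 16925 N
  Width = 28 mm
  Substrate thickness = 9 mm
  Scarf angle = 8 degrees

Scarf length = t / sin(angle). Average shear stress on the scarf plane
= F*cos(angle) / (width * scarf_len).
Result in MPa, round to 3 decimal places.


Scarf length = 9 / sin(8 deg) = 64.6677 mm
cos(8 deg) = 0.990268
Shear = 16925 * 0.990268 / (28 * 64.6677)
= 9.256 MPa

9.256


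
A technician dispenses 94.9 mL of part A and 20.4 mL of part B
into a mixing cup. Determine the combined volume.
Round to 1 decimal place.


Combined volume = 94.9 + 20.4
= 115.3 mL

115.3


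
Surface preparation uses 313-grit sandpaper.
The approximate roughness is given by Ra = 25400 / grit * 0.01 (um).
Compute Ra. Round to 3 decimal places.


Ra = 25400 / 313 * 0.01
= 254 / 313
= 0.812 um

0.812


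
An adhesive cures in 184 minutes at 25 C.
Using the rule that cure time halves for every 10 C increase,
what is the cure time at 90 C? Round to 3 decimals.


Factor = 2^((90 - 25) / 10) = 90.5097
Cure time = 184 / 90.5097
= 2.033 minutes

2.033


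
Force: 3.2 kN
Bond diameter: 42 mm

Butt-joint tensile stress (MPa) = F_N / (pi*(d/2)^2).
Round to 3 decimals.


F_N = 3.2 * 1000 = 3200.0 N
A = pi*(21.0)^2 = 1385.4424 mm^2
stress = 3200.0 / 1385.4424 = 2.310 MPa

2.310


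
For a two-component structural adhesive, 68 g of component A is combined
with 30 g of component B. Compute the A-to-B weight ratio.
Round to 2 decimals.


Weight ratio A:B = 68 / 30
= 2.27

2.27


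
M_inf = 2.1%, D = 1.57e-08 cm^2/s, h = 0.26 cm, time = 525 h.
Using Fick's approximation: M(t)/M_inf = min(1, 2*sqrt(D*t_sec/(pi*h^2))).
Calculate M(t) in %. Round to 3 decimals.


t = 1890000 s
ratio = min(1, 2*sqrt(1.57e-08*1890000/(pi*0.0676)))
= 0.747588
M(t) = 2.1 * 0.747588 = 1.570%

1.570


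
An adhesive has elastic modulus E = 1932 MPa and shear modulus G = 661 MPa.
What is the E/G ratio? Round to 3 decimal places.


E/G = 1932 / 661 = 2.923

2.923


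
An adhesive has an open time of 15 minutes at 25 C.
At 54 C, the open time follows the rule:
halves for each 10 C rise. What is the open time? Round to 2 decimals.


Factor = 2^((54-25)/10) = 7.4643
Open time = 15 / 7.4643 = 2.01 min

2.01


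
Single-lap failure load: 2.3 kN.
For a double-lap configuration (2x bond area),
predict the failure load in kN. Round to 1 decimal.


Failure load = 2.3 * 2 = 4.6 kN

4.6


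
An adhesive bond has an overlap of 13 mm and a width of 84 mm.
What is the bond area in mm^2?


Bond area = overlap * width
= 13 * 84
= 1092 mm^2

1092


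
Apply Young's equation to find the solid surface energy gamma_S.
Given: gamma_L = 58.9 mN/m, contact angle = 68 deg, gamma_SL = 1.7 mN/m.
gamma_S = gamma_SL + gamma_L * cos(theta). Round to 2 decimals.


theta_rad = 68 * pi/180 = 1.186824
gamma_S = 1.7 + 58.9 * cos(1.186824)
= 23.76 mN/m

23.76


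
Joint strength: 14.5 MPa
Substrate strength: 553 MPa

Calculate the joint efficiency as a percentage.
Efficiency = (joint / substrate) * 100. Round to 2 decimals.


Efficiency = (14.5 / 553) * 100 = 2.62%

2.62


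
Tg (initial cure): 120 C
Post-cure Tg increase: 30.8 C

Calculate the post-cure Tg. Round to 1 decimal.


Post-cure Tg = 120 + 30.8 = 150.8 C

150.8


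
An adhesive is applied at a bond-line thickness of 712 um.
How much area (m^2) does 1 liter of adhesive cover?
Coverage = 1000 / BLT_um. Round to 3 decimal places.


Coverage = 1000 / 712 = 1.404 m^2

1.404


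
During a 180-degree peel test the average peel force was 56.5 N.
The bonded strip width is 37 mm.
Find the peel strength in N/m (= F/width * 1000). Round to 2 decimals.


Peel strength = F/width * 1000
= 56.5 / 37 * 1000
= 1527.03 N/m

1527.03


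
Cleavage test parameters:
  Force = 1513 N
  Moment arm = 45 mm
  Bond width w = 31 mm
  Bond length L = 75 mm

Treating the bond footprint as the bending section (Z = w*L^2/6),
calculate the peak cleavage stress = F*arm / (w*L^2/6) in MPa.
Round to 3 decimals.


M = 1513 * 45 = 68085 N*mm
Z = 31 * 75^2 / 6 = 174375 / 6 mm^3
sigma = M / Z = 6 * 68085 / 174375 = 408510 / 174375
= 2.343 MPa

2.343


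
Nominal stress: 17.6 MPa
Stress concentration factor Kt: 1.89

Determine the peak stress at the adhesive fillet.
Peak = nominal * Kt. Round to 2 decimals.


Peak stress = 17.6 * 1.89
= 33.26 MPa

33.26


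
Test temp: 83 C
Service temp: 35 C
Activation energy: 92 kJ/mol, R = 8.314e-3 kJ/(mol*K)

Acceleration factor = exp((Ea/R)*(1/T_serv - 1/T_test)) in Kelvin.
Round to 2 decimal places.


AF = exp((92/0.008314)*(1/308.15 - 1/356.15))
= 126.44

126.44


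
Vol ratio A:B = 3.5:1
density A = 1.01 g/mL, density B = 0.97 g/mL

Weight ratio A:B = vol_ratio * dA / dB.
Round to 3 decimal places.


Weight ratio = 3.5 * 1.01 / 0.97
= 3.644

3.644


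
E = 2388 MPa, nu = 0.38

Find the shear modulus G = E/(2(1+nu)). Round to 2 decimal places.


G = 2388 / (2 * 1.38)
= 865.22 MPa

865.22


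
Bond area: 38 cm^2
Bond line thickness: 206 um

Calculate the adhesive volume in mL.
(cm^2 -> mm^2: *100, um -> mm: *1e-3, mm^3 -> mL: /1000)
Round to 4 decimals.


V = 38*100 * 206*1e-3 / 1000
= 0.7828 mL

0.7828


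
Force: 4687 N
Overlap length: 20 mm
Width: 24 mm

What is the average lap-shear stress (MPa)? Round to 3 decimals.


Average shear stress = F / (overlap * width)
= 4687 / (20 * 24)
= 9.765 MPa

9.765


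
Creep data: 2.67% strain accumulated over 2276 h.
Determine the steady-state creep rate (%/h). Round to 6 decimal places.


Rate = 2.67 / 2276 = 0.001173 %/h

0.001173


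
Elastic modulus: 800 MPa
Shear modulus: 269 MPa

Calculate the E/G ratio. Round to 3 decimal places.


E / G = 800 / 269 = 2.974

2.974


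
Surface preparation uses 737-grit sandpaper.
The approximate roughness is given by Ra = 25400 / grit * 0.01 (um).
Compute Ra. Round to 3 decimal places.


Ra = 25400 / 737 * 0.01
= 254 / 737
= 0.345 um

0.345


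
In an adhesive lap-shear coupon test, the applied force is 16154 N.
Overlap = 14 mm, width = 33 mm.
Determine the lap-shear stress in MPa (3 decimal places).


stress = F / (overlap * width)
= 16154 / (14 * 33)
= 34.965 MPa

34.965


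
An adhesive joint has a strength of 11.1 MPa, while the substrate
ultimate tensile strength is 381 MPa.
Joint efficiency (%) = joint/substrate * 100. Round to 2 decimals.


Efficiency = 11.1 / 381 * 100
= 2.91%

2.91


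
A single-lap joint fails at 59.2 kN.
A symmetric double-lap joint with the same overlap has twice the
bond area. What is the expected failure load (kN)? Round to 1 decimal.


Double-lap load = 2 * 59.2 = 118.4 kN

118.4


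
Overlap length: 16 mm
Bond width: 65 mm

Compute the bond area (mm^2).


Bond area = 16 * 65 = 1040 mm^2

1040


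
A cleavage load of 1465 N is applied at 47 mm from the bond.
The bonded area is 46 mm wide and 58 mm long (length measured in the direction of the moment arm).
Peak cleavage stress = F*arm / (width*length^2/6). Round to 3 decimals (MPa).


Moment = 1465 * 47 = 68855 N*mm
Section modulus = 46 * 3364 / 6 = 154744 / 6 mm^3
Stress = 68855 / (154744 / 6) = 413130 / 154744
= 2.670 MPa

2.670


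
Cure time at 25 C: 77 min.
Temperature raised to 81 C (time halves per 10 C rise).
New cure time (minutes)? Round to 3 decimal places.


Acceleration factor = 2^(56/10) = 48.5029
New time = 77 / 48.5029 = 1.588 min

1.588


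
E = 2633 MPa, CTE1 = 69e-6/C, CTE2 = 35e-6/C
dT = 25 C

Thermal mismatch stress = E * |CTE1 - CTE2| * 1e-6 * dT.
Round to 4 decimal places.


= 2633 * 34e-6 * 25
= 2.2381 MPa

2.2381


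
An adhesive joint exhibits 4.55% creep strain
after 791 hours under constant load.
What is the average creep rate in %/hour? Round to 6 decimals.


Creep rate = strain / time
= 4.55 / 791
= 0.005752 %/h

0.005752


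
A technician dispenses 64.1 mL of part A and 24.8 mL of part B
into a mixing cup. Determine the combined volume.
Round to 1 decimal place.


Combined volume = 64.1 + 24.8
= 88.9 mL

88.9


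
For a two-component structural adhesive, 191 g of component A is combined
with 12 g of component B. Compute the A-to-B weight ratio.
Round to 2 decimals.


Weight ratio A:B = 191 / 12
= 15.92

15.92


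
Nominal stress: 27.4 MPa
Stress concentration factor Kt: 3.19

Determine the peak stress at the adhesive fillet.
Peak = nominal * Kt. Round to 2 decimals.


Peak stress = 27.4 * 3.19
= 87.41 MPa

87.41


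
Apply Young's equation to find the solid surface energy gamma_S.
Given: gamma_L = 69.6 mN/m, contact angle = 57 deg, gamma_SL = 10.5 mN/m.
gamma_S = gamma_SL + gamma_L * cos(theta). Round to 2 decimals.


theta_rad = 57 * pi/180 = 0.994838
gamma_S = 10.5 + 69.6 * cos(0.994838)
= 48.41 mN/m

48.41


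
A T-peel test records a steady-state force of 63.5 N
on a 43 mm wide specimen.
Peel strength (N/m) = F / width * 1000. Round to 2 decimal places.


Peel strength = 63.5 / 43 * 1000
= 1476.74 N/m

1476.74


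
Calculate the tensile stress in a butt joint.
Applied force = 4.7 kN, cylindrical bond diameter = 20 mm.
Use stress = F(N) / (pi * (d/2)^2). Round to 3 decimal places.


A = pi * 10.0^2 = 314.1593 mm^2
sigma = 4700.0 / 314.1593 = 14.961 MPa

14.961


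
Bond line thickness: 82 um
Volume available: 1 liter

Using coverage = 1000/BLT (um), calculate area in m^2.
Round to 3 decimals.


1 L = 1e6 mm^3, thickness = 82 um = 0.082 mm
Area = 1e6 / 0.082 mm^2 = (1e6 / 0.082) / 1e6 m^2 = 1000 / 82 m^2
= 12.195 m^2

12.195


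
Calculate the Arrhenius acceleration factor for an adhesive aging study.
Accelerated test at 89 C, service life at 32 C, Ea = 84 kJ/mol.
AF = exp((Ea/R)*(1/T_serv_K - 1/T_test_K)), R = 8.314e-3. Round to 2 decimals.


T_test = 362.15 K, T_serv = 305.15 K
Ea/R = 84 / 0.008314 = 10103.44
AF = exp(10103.44 * (1/305.15 - 1/362.15))
= 183.32

183.32


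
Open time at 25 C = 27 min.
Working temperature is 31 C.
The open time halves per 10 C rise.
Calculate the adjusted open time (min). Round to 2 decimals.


factor = 2^((31 - 25) / 10) = 1.5157
ot = 27 / 1.5157 = 17.81 min

17.81


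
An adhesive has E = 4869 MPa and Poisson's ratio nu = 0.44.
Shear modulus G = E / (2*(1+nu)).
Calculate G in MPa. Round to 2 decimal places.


G = 4869 / (2*(1+0.44))
= 4869 / 2.88
= 1690.63 MPa

1690.63


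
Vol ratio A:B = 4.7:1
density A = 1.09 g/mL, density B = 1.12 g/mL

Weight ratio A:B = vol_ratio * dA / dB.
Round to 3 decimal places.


Weight ratio = 4.7 * 1.09 / 1.12
= 4.574

4.574


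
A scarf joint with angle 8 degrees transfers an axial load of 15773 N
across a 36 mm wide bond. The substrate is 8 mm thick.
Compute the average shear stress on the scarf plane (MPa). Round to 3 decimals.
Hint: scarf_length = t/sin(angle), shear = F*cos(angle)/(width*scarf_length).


scarf_length = 8 / sin(8 deg) = 57.4824 mm
cos(8 deg) = 0.990268
shear stress = 15773 * 0.990268 / (36 * 57.4824)
= 7.548 MPa

7.548


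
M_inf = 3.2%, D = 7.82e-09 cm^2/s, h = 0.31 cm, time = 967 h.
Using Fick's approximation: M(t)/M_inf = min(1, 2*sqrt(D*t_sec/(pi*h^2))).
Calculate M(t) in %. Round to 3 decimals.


t = 3481200 s
ratio = min(1, 2*sqrt(7.82e-09*3481200/(pi*0.0961)))
= 0.600567
M(t) = 3.2 * 0.600567 = 1.922%

1.922


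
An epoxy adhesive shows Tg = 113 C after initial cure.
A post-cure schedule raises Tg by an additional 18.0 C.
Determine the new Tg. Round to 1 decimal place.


New Tg = 113 + 18.0
= 131.0 C

131.0


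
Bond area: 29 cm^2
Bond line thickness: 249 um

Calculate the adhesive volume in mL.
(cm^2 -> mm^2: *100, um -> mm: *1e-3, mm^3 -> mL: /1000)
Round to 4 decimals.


V = 29*100 * 249*1e-3 / 1000
= 0.7221 mL

0.7221


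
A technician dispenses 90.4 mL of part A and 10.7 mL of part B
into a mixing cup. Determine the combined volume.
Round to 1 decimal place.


Combined volume = 90.4 + 10.7
= 101.1 mL

101.1


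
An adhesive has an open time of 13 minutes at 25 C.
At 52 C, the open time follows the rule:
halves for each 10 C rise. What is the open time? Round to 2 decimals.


Factor = 2^((52-25)/10) = 6.4980
Open time = 13 / 6.4980 = 2.00 min

2.00


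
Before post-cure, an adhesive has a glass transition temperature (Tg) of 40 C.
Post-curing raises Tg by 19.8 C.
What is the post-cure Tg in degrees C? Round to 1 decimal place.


Tg_post = Tg_base + delta_Tg
= 40 + 19.8
= 59.8 C

59.8


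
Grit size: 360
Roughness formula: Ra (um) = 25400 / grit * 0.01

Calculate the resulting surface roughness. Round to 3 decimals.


Ra = 25400 / 360 * 0.01
= 0.706 um

0.706


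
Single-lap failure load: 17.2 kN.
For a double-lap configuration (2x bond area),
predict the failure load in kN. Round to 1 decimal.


Failure load = 17.2 * 2 = 34.4 kN

34.4


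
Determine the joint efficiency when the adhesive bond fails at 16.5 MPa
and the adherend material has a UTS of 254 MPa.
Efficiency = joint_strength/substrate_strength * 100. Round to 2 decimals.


Joint efficiency = 16.5 / 254 * 100
= 6.50%

6.50


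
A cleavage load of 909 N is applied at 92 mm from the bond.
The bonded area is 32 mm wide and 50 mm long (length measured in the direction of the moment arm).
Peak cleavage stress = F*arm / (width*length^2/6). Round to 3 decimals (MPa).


Moment = 909 * 92 = 83628 N*mm
Section modulus = 32 * 2500 / 6 = 80000 / 6 mm^3
Stress = 83628 / (80000 / 6) = 501768 / 80000
= 6.272 MPa

6.272


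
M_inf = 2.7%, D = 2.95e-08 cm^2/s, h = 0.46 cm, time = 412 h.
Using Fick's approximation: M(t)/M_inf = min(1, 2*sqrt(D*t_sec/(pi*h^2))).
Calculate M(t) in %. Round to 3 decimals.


t = 1483200 s
ratio = min(1, 2*sqrt(2.95e-08*1483200/(pi*0.2116)))
= 0.513107
M(t) = 2.7 * 0.513107 = 1.385%

1.385


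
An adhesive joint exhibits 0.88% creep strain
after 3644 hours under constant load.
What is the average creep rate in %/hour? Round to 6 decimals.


Creep rate = strain / time
= 0.88 / 3644
= 0.000241 %/h

0.000241


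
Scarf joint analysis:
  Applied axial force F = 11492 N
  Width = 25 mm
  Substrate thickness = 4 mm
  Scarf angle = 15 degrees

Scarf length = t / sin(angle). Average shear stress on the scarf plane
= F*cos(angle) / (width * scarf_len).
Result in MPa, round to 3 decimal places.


Scarf length = 4 / sin(15 deg) = 15.4548 mm
cos(15 deg) = 0.965926
Shear = 11492 * 0.965926 / (25 * 15.4548)
= 28.730 MPa

28.730


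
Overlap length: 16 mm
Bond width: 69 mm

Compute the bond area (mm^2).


Bond area = 16 * 69 = 1104 mm^2

1104


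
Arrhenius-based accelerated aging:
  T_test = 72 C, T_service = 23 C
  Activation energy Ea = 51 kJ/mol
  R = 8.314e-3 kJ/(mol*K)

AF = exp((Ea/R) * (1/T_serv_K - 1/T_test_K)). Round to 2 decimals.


T_test_K = 345.15, T_serv_K = 296.15
AF = exp((51/8.314e-3) * (1/296.15 - 1/345.15))
= 18.93

18.93


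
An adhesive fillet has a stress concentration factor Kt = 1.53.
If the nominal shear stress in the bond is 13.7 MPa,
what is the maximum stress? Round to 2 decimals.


Max stress = 13.7 * 1.53 = 20.96 MPa

20.96


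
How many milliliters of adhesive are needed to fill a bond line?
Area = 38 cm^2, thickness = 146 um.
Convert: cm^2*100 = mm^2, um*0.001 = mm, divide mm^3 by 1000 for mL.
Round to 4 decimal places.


= (38 * 100) * (146 * 0.001) / 1000
= 0.5548 mL

0.5548


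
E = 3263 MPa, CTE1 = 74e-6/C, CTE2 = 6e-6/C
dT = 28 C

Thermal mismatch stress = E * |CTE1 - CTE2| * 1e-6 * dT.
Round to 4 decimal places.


= 3263 * 68e-6 * 28
= 6.2128 MPa

6.2128


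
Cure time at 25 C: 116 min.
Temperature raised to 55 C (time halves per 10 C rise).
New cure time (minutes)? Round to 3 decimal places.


Acceleration factor = 2^(30/10) = 8.0000
New time = 116 / 8.0000 = 14.500 min

14.500


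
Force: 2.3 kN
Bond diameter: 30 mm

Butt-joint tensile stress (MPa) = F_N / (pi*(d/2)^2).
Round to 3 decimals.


F_N = 2.3 * 1000 = 2300.0 N
A = pi*(15.0)^2 = 706.8583 mm^2
stress = 2300.0 / 706.8583 = 3.254 MPa

3.254


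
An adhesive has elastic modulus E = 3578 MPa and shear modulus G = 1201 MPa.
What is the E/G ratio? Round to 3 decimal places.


E/G = 3578 / 1201 = 2.979

2.979


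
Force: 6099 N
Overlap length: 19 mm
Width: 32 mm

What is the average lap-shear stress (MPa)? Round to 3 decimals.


Average shear stress = F / (overlap * width)
= 6099 / (19 * 32)
= 10.031 MPa

10.031


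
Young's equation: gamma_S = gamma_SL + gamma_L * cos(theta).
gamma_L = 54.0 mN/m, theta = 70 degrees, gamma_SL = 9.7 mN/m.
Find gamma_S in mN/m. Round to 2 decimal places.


cos(70 deg) = 0.342020
gamma_S = 9.7 + 54.0 * 0.342020
= 28.17 mN/m

28.17


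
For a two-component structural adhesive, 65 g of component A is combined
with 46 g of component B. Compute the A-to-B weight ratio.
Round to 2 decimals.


Weight ratio A:B = 65 / 46
= 1.41

1.41


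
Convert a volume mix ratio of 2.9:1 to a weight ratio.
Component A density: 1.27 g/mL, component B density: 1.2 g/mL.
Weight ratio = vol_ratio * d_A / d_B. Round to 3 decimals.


= 2.9 * 1.27 / 1.2 = 3.069

3.069


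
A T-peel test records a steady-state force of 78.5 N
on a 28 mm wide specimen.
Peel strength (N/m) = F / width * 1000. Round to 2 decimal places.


Peel strength = 78.5 / 28 * 1000
= 2803.57 N/m

2803.57


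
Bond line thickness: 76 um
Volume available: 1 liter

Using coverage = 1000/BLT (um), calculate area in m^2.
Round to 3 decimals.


1 L = 1e6 mm^3, thickness = 76 um = 0.076 mm
Area = 1e6 / 0.076 mm^2 = (1e6 / 0.076) / 1e6 m^2 = 1000 / 76 m^2
= 13.158 m^2

13.158


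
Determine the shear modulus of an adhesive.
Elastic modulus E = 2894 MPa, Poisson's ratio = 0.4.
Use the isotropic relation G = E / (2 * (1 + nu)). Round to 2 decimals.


G = 2894 / (2*(1+0.4)) = 2894 / 2.80
= 1033.57 MPa

1033.57


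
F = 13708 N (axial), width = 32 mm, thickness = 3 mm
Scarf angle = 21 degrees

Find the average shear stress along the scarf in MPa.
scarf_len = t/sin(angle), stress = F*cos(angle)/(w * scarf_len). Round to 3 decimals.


scarf_len = 3/sin(21 deg) = 8.3713
cos(21 deg) = 0.933580
stress = 13708*0.933580/(32*8.3713) = 47.773 MPa

47.773


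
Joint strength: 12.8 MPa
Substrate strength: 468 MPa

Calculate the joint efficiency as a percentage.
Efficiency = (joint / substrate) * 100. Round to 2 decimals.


Efficiency = (12.8 / 468) * 100 = 2.74%

2.74


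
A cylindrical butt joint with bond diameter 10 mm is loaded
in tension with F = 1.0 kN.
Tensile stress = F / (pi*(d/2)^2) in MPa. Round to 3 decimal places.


Area = pi * (10/2)^2 = 78.5398 mm^2
Stress = 1.0*1000 / 78.5398
= 12.732 MPa

12.732


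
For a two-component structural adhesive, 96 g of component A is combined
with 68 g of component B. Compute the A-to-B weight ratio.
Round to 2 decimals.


Weight ratio A:B = 96 / 68
= 1.41

1.41


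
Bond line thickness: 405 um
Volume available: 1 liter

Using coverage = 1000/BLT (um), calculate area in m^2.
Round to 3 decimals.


1 L = 1e6 mm^3, thickness = 405 um = 0.405 mm
Area = 1e6 / 0.405 mm^2 = (1e6 / 0.405) / 1e6 m^2 = 1000 / 405 m^2
= 2.469 m^2

2.469


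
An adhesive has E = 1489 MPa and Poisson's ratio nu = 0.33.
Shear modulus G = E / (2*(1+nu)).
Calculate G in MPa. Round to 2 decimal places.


G = 1489 / (2*(1+0.33))
= 1489 / 2.66
= 559.77 MPa

559.77


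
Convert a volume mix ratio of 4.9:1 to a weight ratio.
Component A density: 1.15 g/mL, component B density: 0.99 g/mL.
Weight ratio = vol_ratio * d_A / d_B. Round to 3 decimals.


= 4.9 * 1.15 / 0.99 = 5.692

5.692


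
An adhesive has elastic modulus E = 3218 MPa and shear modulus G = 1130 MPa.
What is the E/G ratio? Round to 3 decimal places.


E/G = 3218 / 1130 = 2.848

2.848


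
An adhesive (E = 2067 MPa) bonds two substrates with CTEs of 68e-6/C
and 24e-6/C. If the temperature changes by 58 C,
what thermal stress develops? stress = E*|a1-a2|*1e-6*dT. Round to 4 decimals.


Stress = 2067 * |68 - 24| * 1e-6 * 58
= 5.2750 MPa

5.2750


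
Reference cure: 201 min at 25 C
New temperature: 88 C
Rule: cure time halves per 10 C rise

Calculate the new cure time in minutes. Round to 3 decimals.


factor = 2^((88-25)/10) = 78.7932
t_new = 201 / 78.7932 = 2.551 min

2.551


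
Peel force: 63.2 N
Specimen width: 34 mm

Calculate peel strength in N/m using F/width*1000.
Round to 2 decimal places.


Peel strength = 63.2 / 34 * 1000 = 1858.82 N/m

1858.82


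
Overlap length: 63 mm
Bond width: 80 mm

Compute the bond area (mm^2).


Bond area = 63 * 80 = 5040 mm^2

5040


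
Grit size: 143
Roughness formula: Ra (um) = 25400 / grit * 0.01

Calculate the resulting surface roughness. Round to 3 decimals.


Ra = 25400 / 143 * 0.01
= 1.776 um

1.776


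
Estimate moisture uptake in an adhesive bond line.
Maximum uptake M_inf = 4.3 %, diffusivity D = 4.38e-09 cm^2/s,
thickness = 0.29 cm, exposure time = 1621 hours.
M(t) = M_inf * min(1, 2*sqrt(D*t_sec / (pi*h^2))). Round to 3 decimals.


Convert time: 1621 h = 5835600 s
ratio = min(1, 2*sqrt(4.38e-09*5835600/(pi*0.29^2)))
= 0.622067
M(t) = 4.3 * 0.622067 = 2.675%

2.675


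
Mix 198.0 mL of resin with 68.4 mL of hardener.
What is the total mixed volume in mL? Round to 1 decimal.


Total = 198.0 + 68.4 = 266.4 mL

266.4


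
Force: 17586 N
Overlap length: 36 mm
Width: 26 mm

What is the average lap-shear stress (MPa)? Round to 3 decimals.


Average shear stress = F / (overlap * width)
= 17586 / (36 * 26)
= 18.788 MPa

18.788


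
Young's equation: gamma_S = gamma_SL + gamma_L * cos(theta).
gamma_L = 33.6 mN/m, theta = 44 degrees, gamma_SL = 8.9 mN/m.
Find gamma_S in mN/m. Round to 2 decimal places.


cos(44 deg) = 0.719340
gamma_S = 8.9 + 33.6 * 0.719340
= 33.07 mN/m

33.07


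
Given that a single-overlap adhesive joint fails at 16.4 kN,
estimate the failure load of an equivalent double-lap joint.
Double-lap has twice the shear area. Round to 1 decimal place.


Double-lap factor = 2
Expected load = 16.4 * 2 = 32.8 kN

32.8


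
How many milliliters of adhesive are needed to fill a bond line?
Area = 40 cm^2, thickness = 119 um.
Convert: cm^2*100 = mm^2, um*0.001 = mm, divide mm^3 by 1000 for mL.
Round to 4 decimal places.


= (40 * 100) * (119 * 0.001) / 1000
= 0.4760 mL

0.4760


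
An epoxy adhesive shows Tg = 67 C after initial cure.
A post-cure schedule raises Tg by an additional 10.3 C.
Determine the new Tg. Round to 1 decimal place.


New Tg = 67 + 10.3
= 77.3 C

77.3


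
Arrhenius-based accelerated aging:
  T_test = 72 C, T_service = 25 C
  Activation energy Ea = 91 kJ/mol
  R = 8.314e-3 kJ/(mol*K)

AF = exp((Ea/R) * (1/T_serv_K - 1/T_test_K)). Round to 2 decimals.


T_test_K = 345.15, T_serv_K = 298.15
AF = exp((91/8.314e-3) * (1/298.15 - 1/345.15))
= 148.27

148.27


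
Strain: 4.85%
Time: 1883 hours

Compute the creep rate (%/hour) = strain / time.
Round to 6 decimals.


Creep rate = 4.85 / 1883
= 0.002576 %/h

0.002576


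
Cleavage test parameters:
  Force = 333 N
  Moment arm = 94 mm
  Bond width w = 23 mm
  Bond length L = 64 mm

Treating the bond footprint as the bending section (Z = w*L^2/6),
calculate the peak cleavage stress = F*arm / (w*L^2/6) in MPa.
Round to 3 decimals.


M = 333 * 94 = 31302 N*mm
Z = 23 * 64^2 / 6 = 94208 / 6 mm^3
sigma = M / Z = 6 * 31302 / 94208 = 187812 / 94208
= 1.994 MPa

1.994


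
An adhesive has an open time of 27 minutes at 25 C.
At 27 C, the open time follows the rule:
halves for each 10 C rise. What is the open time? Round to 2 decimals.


Factor = 2^((27-25)/10) = 1.1487
Open time = 27 / 1.1487 = 23.50 min

23.50


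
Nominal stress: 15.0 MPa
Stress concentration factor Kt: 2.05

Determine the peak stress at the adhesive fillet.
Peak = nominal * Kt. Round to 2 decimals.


Peak stress = 15.0 * 2.05
= 30.75 MPa

30.75


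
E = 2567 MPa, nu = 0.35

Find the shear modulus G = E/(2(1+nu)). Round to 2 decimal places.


G = 2567 / (2 * 1.35)
= 950.74 MPa

950.74


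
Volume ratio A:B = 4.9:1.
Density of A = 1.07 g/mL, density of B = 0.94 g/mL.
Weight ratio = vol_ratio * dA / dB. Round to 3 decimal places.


Wt ratio = 4.9 * 1.07 / 0.94
= 5.578

5.578


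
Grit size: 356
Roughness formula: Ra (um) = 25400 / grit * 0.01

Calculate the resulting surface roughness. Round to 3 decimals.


Ra = 25400 / 356 * 0.01
= 0.713 um

0.713


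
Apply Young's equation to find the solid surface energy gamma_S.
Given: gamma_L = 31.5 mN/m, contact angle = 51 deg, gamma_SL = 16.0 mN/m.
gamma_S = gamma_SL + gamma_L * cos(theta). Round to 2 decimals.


theta_rad = 51 * pi/180 = 0.890118
gamma_S = 16.0 + 31.5 * cos(0.890118)
= 35.82 mN/m

35.82


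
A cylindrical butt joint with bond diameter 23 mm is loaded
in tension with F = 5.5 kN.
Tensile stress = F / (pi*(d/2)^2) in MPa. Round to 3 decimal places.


Area = pi * (23/2)^2 = 415.4756 mm^2
Stress = 5.5*1000 / 415.4756
= 13.238 MPa

13.238


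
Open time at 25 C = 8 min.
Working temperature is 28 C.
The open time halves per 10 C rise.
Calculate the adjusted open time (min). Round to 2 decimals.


factor = 2^((28 - 25) / 10) = 1.2311
ot = 8 / 1.2311 = 6.50 min

6.50


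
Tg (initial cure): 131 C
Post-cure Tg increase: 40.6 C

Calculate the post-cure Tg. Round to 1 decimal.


Post-cure Tg = 131 + 40.6 = 171.6 C

171.6


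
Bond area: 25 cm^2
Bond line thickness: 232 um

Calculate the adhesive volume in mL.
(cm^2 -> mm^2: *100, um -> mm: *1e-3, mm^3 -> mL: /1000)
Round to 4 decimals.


V = 25*100 * 232*1e-3 / 1000
= 0.5800 mL

0.5800


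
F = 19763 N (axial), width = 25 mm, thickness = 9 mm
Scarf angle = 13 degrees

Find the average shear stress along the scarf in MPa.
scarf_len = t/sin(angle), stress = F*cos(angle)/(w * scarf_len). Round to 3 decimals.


scarf_len = 9/sin(13 deg) = 40.0087
cos(13 deg) = 0.974370
stress = 19763*0.974370/(25*40.0087) = 19.252 MPa

19.252


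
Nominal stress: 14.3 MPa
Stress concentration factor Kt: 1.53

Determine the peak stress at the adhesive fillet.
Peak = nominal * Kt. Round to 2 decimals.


Peak stress = 14.3 * 1.53
= 21.88 MPa

21.88


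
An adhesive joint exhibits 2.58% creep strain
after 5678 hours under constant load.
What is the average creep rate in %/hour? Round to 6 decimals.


Creep rate = strain / time
= 2.58 / 5678
= 0.000454 %/h

0.000454


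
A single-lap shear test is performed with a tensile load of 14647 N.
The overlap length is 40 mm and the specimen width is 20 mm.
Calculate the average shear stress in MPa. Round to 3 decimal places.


Shear stress = F / (overlap * width)
= 14647 / (40 * 20)
= 14647 / 800
= 18.309 MPa

18.309


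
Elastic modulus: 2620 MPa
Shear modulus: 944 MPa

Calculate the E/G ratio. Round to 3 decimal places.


E / G = 2620 / 944 = 2.775

2.775


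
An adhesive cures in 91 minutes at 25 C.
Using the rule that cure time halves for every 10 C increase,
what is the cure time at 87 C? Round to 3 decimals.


Factor = 2^((87 - 25) / 10) = 73.5167
Cure time = 91 / 73.5167
= 1.238 minutes

1.238


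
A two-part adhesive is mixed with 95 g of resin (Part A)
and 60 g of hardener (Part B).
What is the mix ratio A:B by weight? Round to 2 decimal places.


Mix ratio = mass_A / mass_B
= 95 / 60
= 1.58

1.58


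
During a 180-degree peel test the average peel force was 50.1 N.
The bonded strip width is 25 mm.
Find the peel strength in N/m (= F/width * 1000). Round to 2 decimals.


Peel strength = F/width * 1000
= 50.1 / 25 * 1000
= 2004.00 N/m

2004.00


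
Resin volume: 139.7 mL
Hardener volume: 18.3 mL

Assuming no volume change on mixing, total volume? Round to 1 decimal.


V_total = 139.7 + 18.3 = 158.0 mL

158.0


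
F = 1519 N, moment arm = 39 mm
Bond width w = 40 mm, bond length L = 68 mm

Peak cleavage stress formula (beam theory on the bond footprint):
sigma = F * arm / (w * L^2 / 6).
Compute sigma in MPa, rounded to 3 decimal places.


sigma = (1519 * 39) / (40 * 4624 / 6)
= 59241 * 6 / 184960
= 355446 / 184960
= 1.922 MPa

1.922


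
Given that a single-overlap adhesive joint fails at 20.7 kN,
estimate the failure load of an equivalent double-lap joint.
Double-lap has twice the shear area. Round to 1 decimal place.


Double-lap factor = 2
Expected load = 20.7 * 2 = 41.4 kN

41.4


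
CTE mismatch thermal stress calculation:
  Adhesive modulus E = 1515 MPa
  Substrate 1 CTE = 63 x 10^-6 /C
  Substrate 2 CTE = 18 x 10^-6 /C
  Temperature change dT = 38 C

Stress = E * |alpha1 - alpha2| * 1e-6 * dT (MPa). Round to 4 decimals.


delta_alpha = |63 - 18| = 45 x 10^-6/C
Stress = 1515 * 45e-6 * 38
= 2.5907 MPa

2.5907


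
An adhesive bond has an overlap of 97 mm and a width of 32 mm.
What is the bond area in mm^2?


Bond area = overlap * width
= 97 * 32
= 3104 mm^2

3104


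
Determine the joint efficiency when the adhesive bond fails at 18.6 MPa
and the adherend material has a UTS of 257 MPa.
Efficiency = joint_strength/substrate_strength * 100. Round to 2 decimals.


Joint efficiency = 18.6 / 257 * 100
= 7.24%

7.24


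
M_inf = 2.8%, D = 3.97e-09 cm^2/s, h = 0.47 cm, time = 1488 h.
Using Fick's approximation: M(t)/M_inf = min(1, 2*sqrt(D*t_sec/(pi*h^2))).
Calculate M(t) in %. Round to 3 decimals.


t = 5356800 s
ratio = min(1, 2*sqrt(3.97e-09*5356800/(pi*0.2209)))
= 0.350111
M(t) = 2.8 * 0.350111 = 0.980%

0.980


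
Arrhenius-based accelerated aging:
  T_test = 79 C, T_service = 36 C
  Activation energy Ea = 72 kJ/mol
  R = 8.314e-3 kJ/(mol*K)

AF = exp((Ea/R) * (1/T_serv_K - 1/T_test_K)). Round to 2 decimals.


T_test_K = 352.15, T_serv_K = 309.15
AF = exp((72/8.314e-3) * (1/309.15 - 1/352.15))
= 30.59

30.59


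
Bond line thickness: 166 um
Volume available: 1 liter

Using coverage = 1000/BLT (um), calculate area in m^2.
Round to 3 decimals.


1 L = 1e6 mm^3, thickness = 166 um = 0.166 mm
Area = 1e6 / 0.166 mm^2 = (1e6 / 0.166) / 1e6 m^2 = 1000 / 166 m^2
= 6.024 m^2

6.024


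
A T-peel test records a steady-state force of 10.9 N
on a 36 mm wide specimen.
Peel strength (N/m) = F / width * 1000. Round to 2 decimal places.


Peel strength = 10.9 / 36 * 1000
= 302.78 N/m

302.78


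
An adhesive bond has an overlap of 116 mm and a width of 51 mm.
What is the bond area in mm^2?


Bond area = overlap * width
= 116 * 51
= 5916 mm^2

5916


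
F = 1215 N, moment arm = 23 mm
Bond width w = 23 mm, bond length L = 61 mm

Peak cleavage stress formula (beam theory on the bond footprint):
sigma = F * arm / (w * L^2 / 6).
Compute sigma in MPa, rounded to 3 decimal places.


sigma = (1215 * 23) / (23 * 3721 / 6)
= 27945 * 6 / 85583
= 167670 / 85583
= 1.959 MPa

1.959


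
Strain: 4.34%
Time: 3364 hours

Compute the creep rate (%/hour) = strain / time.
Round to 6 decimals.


Creep rate = 4.34 / 3364
= 0.001290 %/h

0.001290


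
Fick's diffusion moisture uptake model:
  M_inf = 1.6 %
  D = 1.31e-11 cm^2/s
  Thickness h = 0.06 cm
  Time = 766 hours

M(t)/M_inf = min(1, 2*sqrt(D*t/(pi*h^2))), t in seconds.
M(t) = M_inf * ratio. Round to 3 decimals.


t_sec = 766 * 3600 = 2757600
ratio = 2*sqrt(1.31e-11*2757600/(pi*0.06^2))
= min(1, 0.113033)
= 0.113033
M(t) = 1.6 * 0.113033 = 0.181 %

0.181


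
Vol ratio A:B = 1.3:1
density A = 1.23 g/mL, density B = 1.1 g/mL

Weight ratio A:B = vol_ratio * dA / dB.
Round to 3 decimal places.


Weight ratio = 1.3 * 1.23 / 1.1
= 1.454

1.454


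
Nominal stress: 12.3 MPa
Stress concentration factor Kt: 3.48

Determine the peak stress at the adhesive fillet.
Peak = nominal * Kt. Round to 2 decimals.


Peak stress = 12.3 * 3.48
= 42.80 MPa

42.80


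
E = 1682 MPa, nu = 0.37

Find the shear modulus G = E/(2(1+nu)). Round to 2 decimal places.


G = 1682 / (2 * 1.37)
= 613.87 MPa

613.87


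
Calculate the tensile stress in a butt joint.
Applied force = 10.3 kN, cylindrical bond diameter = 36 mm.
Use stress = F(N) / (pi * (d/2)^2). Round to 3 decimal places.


A = pi * 18.0^2 = 1017.8760 mm^2
sigma = 10300.0 / 1017.8760 = 10.119 MPa

10.119
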